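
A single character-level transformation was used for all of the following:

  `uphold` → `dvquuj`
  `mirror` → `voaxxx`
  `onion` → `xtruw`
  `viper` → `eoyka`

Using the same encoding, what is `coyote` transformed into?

A repeating key of period 2 is used — shifts +9, +6 over and over.
Applying it to coyote: c+9=l, o+6=u, y+9=h, o+6=u, t+9=c, e+6=k.

luhuck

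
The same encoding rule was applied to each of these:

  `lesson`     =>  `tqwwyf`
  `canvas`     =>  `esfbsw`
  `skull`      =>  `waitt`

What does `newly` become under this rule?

l(11)→t(19) and e(4)→q(16) fit y≡19x+18 (mod 26); the inverse of 19 mod 26 is 11. Treating letters as 0–25, the rule is x ↦ 19x + 18 (mod 26).
For newly: n(13)→19·13+18≡5=f; e(4)→19·4+18≡16=q; w(22)→19·22+18≡20=u; l(11)→19·11+18≡19=t; y(24)→19·24+18≡6=g (all mod 26).

fqutg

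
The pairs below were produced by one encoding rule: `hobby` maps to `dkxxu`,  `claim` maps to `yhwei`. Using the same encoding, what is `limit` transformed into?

Compare letters: h→d is +22, o→k is +22, b→x is +22 — a constant shift. Each letter is shifted forward by 22 in the alphabet (a Caesar shift of +22).
Applying it to limit: l+22=h, i+22=e, m+22=i, i+22=e, t+22=p.

heiep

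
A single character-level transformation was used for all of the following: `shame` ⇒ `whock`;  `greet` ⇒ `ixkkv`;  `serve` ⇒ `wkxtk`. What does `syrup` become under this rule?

wqxuz

s(18)→w(22) and h(7)→h(7) fit y≡25x+14 (mod 26); the inverse of 25 mod 26 is 25. This is an affine cipher: with a=0,…,z=25, each position x becomes (25x+14) mod 26.
Applying it to syrup: s(18)→25·18+14≡22=w; y(24)→25·24+14≡16=q; r(17)→25·17+14≡23=x; u(20)→25·20+14≡20=u; p(15)→25·15+14≡25=z (all mod 26).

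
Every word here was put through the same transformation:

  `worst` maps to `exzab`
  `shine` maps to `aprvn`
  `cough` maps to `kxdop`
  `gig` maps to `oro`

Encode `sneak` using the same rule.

avnjs

Two shifts are in play — +9 for a/e/i/o/u, +8 for every other letter.
On sneak: s(cons)+8=a, n(cons)+8=v, e(vowel)+9=n, a(vowel)+9=j, k(cons)+8=s.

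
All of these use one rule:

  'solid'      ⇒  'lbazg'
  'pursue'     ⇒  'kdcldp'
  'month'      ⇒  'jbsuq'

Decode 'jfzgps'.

maiden

Each letter's alphabet position (a=0..z=25) is mapped through 9·x+5 mod 26 — an affine cipher.
Reversing it on jfzgps: j(9)→3·(9−5)≡12=m; f(5)→3·(5−5)≡0=a; z(25)→3·(25−5)≡8=i; g(6)→3·(6−5)≡3=d; p(15)→3·(15−5)≡4=e; s(18)→3·(18−5)≡13=n (all mod 26).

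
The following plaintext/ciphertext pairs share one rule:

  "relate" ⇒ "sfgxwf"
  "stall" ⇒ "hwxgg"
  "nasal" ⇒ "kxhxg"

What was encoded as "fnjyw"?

This is an affine cipher: with a=0,…,z=25, each position x becomes (15x+23) mod 26.
Reversing it on fnjyw: f(5)→7·(5−23)≡4=e; n(13)→7·(13−23)≡8=i; j(9)→7·(9−23)≡6=g; y(24)→7·(24−23)≡7=h; w(22)→7·(22−23)≡19=t (all mod 26).

eight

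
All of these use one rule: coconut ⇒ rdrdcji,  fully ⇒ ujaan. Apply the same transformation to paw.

Compare letters: c→r is +15, o→d is +15, c→r is +15 — a constant shift. Every letter moves 15 places later in the alphabet, wrapping around z→a.
For paw: p+15=e, a+15=p, w+15=l.

epl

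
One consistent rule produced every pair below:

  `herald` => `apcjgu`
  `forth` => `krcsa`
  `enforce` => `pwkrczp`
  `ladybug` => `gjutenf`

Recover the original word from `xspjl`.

This is an affine cipher: with a=0,…,z=25, each position x becomes (21x+9) mod 26.
Decoding xspjl: x(23)→5·(23−9)≡18=s; s(18)→5·(18−9)≡19=t; p(15)→5·(15−9)≡4=e; j(9)→5·(9−9)≡0=a; l(11)→5·(11−9)≡10=k (all mod 26).

steak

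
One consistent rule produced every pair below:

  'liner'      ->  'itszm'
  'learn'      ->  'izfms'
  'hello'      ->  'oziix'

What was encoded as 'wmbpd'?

Each letter's alphabet position (a=0..z=25) is mapped through 5·x+5 mod 26 — an affine cipher.
Undoing it on wmbpd: w(22)→21·(22−5)≡19=t; m(12)→21·(12−5)≡17=r; b(1)→21·(1−5)≡20=u; p(15)→21·(15−5)≡2=c; d(3)→21·(3−5)≡10=k (all mod 26).

truck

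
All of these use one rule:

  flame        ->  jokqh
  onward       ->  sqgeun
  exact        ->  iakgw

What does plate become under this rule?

tokxh

Shifts by position in flame: pos 0: f→j (+4), pos 1: l→o (+3), pos 2: a→k (+10), pos 3: m→q (+4), pos 4: e→h (+3) — repeating every 3. It's a Vigenère-style cipher with numeric key [4,3,10]: position i shifts by key[i mod 3].
For plate: p+4=t, l+3=o, a+10=k, t+4=x, e+3=h.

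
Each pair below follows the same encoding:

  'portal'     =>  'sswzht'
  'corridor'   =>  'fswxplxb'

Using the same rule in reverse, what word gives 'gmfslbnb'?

diameter

In portal: p→s is +3, o→s is +4, r→w is +5, t→z is +6 — the shift increases by 1 each position. Each letter shifts forward by (position + 3), i.e. 3, 4, 5, … — the shift grows by one for each successive letter.
Decoding gmfslbnb: g−3=d, m−4=i, f−5=a, s−6=m, l−7=e, b−8=t, n−9=e, b−10=r.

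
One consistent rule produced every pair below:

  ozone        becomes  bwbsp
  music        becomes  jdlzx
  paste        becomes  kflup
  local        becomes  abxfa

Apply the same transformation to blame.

o(14)→b(1) and z(25)→w(22) fit y≡9x+5 (mod 26); the inverse of 9 mod 26 is 3. This is an affine cipher: with a=0,…,z=25, each position x becomes (9x+5) mod 26.
Applying it to blame: b(1)→9·1+5≡14=o; l(11)→9·11+5≡0=a; a(0)→9·0+5≡5=f; m(12)→9·12+5≡9=j; e(4)→9·4+5≡15=p (all mod 26).

oafjp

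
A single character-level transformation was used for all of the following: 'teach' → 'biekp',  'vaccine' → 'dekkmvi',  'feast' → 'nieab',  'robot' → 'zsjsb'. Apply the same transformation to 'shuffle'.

The shift depends on letter class: consonant t→b is +8, but vowel e→i is +4. Vowels shift forward by 4 and consonants shift forward by 8.
For shuffle: s(cons)+8=a, h(cons)+8=p, u(vowel)+4=y, f(cons)+8=n, f(cons)+8=n, l(cons)+8=t, e(vowel)+4=i.

apynnti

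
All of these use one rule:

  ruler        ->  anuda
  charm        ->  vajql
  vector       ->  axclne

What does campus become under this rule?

The output letters match the input read backwards, each shifted +9: ruler reversed is relur. Two steps: reverse the string, then apply a Caesar shift of +9.
Applying it to campus: reverse → supmac; then shift: s+9=b, u+9=d, p+9=y, m+9=v, a+9=j, c+9=l.

bdyvjl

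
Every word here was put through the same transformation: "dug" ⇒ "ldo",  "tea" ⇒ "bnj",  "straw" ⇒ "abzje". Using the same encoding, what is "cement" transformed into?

Vowels shift forward by 9 and consonants shift forward by 8.
On cement: c(cons)+8=k, e(vowel)+9=n, m(cons)+8=u, e(vowel)+9=n, n(cons)+8=v, t(cons)+8=b.

knunvb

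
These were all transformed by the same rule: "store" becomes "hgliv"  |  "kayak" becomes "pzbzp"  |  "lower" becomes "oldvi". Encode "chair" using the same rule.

xszri

Each pair mirrors across the alphabet (s↔h, t↔g, o↔l): positions sum to 25. This is the alphabet-reversal cipher (Atbash): a becomes z, b becomes y, etc.
On chair: c↔x, h↔s, a↔z, i↔r, r↔i.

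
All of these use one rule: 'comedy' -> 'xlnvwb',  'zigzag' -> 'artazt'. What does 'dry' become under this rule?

Each pair mirrors across the alphabet (c↔x, o↔l, m↔n): positions sum to 25. Letters are reflected about the middle of the alphabet (position → 25−position): Atbash.
Applying it to dry: d↔w, r↔i, y↔b.

wib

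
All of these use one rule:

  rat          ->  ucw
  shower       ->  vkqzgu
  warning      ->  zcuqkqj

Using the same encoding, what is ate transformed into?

Vowels shift forward by 2 and consonants shift forward by 3.
For ate: a(vowel)+2=c, t(cons)+3=w, e(vowel)+2=g.

cwg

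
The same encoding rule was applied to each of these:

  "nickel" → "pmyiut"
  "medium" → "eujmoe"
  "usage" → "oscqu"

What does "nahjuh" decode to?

border

Each letter's alphabet position (a=0..z=25) is mapped through 11·x+2 mod 26 — an affine cipher.
Undoing it on nahjuh: n(13)→19·(13−2)≡1=b; a(0)→19·(0−2)≡14=o; h(7)→19·(7−2)≡17=r; j(9)→19·(9−2)≡3=d; u(20)→19·(20−2)≡4=e; h(7)→19·(7−2)≡17=r (all mod 26).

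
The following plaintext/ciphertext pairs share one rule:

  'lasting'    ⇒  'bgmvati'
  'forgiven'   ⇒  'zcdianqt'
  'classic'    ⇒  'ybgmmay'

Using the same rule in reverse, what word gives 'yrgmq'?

chase

l(11)→b(1) and a(0)→g(6) fit y≡9x+6 (mod 26); the inverse of 9 mod 26 is 3. This is an affine cipher: with a=0,…,z=25, each position x becomes (9x+6) mod 26.
Decoding yrgmq: y(24)→3·(24−6)≡2=c; r(17)→3·(17−6)≡7=h; g(6)→3·(6−6)≡0=a; m(12)→3·(12−6)≡18=s; q(16)→3·(16−6)≡4=e (all mod 26).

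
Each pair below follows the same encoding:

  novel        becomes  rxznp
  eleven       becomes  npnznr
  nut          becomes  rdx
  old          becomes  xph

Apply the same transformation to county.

gxdrxc

The shift depends on letter class: consonant n→r is +4, but vowel o→x is +9. The rule splits by letter class: vowels +9, consonants +4.
On county: c(cons)+4=g, o(vowel)+9=x, u(vowel)+9=d, n(cons)+4=r, t(cons)+4=x, y(cons)+4=c.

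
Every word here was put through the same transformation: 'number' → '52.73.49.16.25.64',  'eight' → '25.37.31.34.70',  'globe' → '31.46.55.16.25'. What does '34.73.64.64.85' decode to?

hurry

n(#14)→52 and u(#21)→73: differences scale by 3, so n = 3·pos + 10. The formula is n = 3×(alphabet index, a=1) + 10.
Decoding 34.73.64.64.85: 34→(34−10)÷3=8=h, 73→(73−10)÷3=21=u, 64→(64−10)÷3=18=r, 64→(64−10)÷3=18=r, 85→(85−10)÷3=25=y.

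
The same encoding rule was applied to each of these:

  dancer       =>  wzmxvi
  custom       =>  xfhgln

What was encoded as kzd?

Each pair mirrors across the alphabet (d↔w, a↔z, n↔m): positions sum to 25. Each letter is replaced by its mirror in the alphabet: a↔z, b↔y, c↔x, and so on (the Atbash cipher).
Reversing it on kzd: k↔p, z↔a, d↔w.

paw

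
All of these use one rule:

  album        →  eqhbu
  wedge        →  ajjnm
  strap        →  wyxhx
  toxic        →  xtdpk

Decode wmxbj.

In album: a→e is +4, l→q is +5, b→h is +6, u→b is +7 — the shift increases by 1 each position. Each letter shifts forward by (position + 4), i.e. 4, 5, 6, … — the shift grows by one for each successive letter.
Undoing it on wmxbj: w−4=s, m−5=h, x−6=r, b−7=u, j−8=b.

shrub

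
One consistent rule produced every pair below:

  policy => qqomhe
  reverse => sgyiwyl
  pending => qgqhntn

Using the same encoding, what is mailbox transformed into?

In policy: p→q is +1, o→q is +2, l→o is +3, i→m is +4 — the shift increases by 1 each position. The shift increases by 1 at each position, starting from +1: 1, 2, 3, ….
On mailbox: m+1=n, a+2=c, i+3=l, l+4=p, b+5=g, o+6=u, x+7=e.

nclpgue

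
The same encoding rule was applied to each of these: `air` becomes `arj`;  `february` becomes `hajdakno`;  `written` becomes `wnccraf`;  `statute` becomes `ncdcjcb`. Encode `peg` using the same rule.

The output letters match the input read backwards, each shifted +9: air reversed is ria. Read the word backwards and shift each letter +9.
For peg: reverse → gep; then shift: g+9=p, e+9=n, p+9=y.

pny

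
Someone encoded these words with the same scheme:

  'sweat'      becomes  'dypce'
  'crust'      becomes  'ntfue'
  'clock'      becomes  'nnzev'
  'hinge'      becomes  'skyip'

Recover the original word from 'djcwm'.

shrub

Shifts by position in sweat: pos 0: s→d (+11), pos 1: w→y (+2), pos 2: e→p (+11), pos 3: a→c (+2) — repeating every 2. The shifts repeat in a cycle of length 2: positions 0,1,… shift by +11, +2, then the pattern repeats.
Decoding djcwm: d−11=s, j−2=h, c−11=r, w−2=u, m−11=b.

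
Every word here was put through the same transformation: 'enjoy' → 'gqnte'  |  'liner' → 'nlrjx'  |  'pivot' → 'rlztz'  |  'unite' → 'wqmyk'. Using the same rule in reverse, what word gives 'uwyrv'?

In enjoy: e→g is +2, n→q is +3, j→n is +4, o→t is +5 — the shift increases by 1 each position. The shift increases by 1 at each position, starting from +2: 2, 3, 4, ….
Undoing it on uwyrv: u−2=s, w−3=t, y−4=u, r−5=m, v−6=p.

stump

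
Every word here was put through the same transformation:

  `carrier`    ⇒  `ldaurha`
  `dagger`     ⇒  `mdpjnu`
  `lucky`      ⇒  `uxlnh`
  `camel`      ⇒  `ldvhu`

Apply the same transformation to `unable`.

dqjeuh

Shifts by position in carrier: pos 0: c→l (+9), pos 1: a→d (+3), pos 2: r→a (+9), pos 3: r→u (+3) — repeating every 2. A repeating key of period 2 is used — shifts +9, +3 over and over.
Applying it to unable: u+9=d, n+3=q, a+9=j, b+3=e, l+9=u, e+3=h.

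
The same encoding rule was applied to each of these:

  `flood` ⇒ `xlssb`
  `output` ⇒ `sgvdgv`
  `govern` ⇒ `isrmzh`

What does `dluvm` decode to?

plate

f(5)→x(23) and l(11)→l(11) fit y≡11x+20 (mod 26); the inverse of 11 mod 26 is 19. This is an affine cipher: with a=0,…,z=25, each position x becomes (11x+20) mod 26.
Reversing it on dluvm: d(3)→19·(3−20)≡15=p; l(11)→19·(11−20)≡11=l; u(20)→19·(20−20)≡0=a; v(21)→19·(21−20)≡19=t; m(12)→19·(12−20)≡4=e (all mod 26).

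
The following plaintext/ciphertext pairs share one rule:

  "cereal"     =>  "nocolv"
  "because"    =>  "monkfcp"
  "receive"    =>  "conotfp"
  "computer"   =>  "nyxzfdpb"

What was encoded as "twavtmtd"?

A repeating key of period 2 is used — shifts +11, +10 over and over.
Undoing it on twavtmtd: t−11=i, w−10=m, a−11=p, v−10=l, t−11=i, m−10=c, t−11=i, d−10=t.

implicit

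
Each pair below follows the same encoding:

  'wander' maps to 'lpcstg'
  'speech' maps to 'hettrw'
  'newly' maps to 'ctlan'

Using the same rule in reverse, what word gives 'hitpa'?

Compare letters: w→l is +15, a→p is +15, n→c is +15 — a constant shift. Each letter is shifted forward by 15 in the alphabet (a Caesar shift of +15).
Decoding hitpa: h−15=s, i−15=t, t−15=e, p−15=a, a−15=l.

steal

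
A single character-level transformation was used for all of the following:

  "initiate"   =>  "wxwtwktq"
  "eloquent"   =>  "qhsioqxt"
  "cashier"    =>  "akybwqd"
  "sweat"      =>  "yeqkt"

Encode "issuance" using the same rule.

Treating letters as 0–25, the rule is x ↦ 21x + 10 (mod 26).
On issuance: i(8)→21·8+10≡22=w; s(18)→21·18+10≡24=y; s(18)→21·18+10≡24=y; u(20)→21·20+10≡14=o; a(0)→21·0+10≡10=k; n(13)→21·13+10≡23=x; c(2)→21·2+10≡0=a; e(4)→21·4+10≡16=q (all mod 26).

wyyokxaq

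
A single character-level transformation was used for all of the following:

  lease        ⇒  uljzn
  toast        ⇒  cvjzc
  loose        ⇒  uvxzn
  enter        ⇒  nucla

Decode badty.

Shifts by position in lease: pos 0: l→u (+9), pos 1: e→l (+7), pos 2: a→j (+9), pos 3: s→z (+7) — repeating every 2. A repeating key of period 2 is used — shifts +9, +7 over and over.
Decoding badty: b−9=s, a−7=t, d−9=u, t−7=m, y−9=p.

stump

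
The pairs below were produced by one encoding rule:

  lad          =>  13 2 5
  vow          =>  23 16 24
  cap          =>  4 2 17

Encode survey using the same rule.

20 22 19 23 6 26

l is letter #12 and maps to 13: an offset of 1. Each letter is replaced by its alphabet position (a=1..z=26) + 1.
Applying it to survey: s=19→20, u=21→22, r=18→19, v=22→23, e=5→6, y=25→26.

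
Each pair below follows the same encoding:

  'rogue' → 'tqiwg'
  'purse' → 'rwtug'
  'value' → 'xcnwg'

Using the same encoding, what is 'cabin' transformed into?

Compare letters: r→t is +2, o→q is +2, g→i is +2 — a constant shift. It's a constant shift of +2 (ROT2).
For cabin: c+2=e, a+2=c, b+2=d, i+2=k, n+2=p.

ecdkp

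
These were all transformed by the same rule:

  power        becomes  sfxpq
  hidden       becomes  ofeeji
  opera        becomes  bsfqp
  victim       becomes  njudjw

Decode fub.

ate

Read the word backwards and shift each letter +1.
Undoing it on fub: shift back: f−1=e, u−1=t, b−1=a → eta; then reverse → ate.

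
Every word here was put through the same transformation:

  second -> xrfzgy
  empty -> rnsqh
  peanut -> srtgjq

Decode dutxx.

glass

s(18)→x(23) and e(4)→r(17) fit y≡19x+19 (mod 26); the inverse of 19 mod 26 is 11. Each letter's alphabet position (a=0..z=25) is mapped through 19·x+19 mod 26 — an affine cipher.
Undoing it on dutxx: d(3)→11·(3−19)≡6=g; u(20)→11·(20−19)≡11=l; t(19)→11·(19−19)≡0=a; x(23)→11·(23−19)≡18=s; x(23)→11·(23−19)≡18=s (all mod 26).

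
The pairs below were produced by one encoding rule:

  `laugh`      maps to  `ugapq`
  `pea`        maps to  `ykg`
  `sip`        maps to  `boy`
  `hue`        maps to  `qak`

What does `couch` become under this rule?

The shift depends on letter class: consonant l→u is +9, but vowel a→g is +6. Vowels shift forward by 6 and consonants shift forward by 9.
For couch: c(cons)+9=l, o(vowel)+6=u, u(vowel)+6=a, c(cons)+9=l, h(cons)+9=q.

lualq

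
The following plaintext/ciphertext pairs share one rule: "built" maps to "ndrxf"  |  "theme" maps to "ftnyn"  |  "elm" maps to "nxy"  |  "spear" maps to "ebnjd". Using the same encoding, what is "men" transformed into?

Vowels shift forward by 9 and consonants shift forward by 12.
On men: m(cons)+12=y, e(vowel)+9=n, n(cons)+12=z.

ynz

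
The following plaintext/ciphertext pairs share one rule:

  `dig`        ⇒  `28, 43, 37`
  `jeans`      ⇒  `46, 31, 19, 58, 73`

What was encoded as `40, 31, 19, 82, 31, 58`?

heaven

d(#4)→28 and i(#9)→43: differences scale by 3, so n = 3·pos + 16. The formula is n = 3×(alphabet index, a=1) + 16.
Reversing it on 40, 31, 19, 82, 31, 58: 40→(40−16)÷3=8=h, 31→(31−16)÷3=5=e, 19→(19−16)÷3=1=a, 82→(82−16)÷3=22=v, 31→(31−16)÷3=5=e, 58→(58−16)÷3=14=n.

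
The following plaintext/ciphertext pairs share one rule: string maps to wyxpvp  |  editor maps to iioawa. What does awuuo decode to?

Each letter shifts forward by (position + 4), i.e. 4, 5, 6, … — the shift grows by one for each successive letter.
Reversing it on awuuo: a−4=w, w−5=r, u−6=o, u−7=n, o−8=g.

wrong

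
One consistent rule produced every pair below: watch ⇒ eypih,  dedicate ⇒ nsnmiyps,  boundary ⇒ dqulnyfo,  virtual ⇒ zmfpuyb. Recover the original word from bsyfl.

learn

Each letter's alphabet position (a=0..z=25) is mapped through 5·x+24 mod 26 — an affine cipher.
Decoding bsyfl: b(1)→21·(1−24)≡11=l; s(18)→21·(18−24)≡4=e; y(24)→21·(24−24)≡0=a; f(5)→21·(5−24)≡17=r; l(11)→21·(11−24)≡13=n (all mod 26).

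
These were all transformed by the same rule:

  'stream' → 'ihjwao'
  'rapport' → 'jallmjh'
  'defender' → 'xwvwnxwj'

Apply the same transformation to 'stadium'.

s(18)→i(8) and t(19)→h(7) fit y≡25x+0 (mod 26); the inverse of 25 mod 26 is 25. This is an affine cipher: with a=0,…,z=25, each position x becomes (25x+0) mod 26.
Applying it to stadium: s(18)→25·18+0≡8=i; t(19)→25·19+0≡7=h; a(0)→25·0+0≡0=a; d(3)→25·3+0≡23=x; i(8)→25·8+0≡18=s; u(20)→25·20+0≡6=g; m(12)→25·12+0≡14=o (all mod 26).

ihaxsgo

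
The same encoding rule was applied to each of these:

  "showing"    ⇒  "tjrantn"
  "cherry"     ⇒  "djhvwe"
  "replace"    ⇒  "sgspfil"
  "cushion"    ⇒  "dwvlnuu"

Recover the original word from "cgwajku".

between

Each letter shifts forward by (position + 1), i.e. 1, 2, 3, … — the shift grows by one for each successive letter.
Decoding cgwajku: c−1=b, g−2=e, w−3=t, a−4=w, j−5=e, k−6=e, u−7=n.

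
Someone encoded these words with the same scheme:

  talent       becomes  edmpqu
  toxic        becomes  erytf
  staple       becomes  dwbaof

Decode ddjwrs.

Shifts by position in talent: pos 0: t→e (+11), pos 1: a→d (+3), pos 2: l→m (+1), pos 3: e→p (+11), pos 4: n→q (+3), pos 5: t→u (+1) — repeating every 3. It's a Vigenère-style cipher with numeric key [11,3,1]: position i shifts by key[i mod 3].
Undoing it on ddjwrs: d−11=s, d−3=a, j−1=i, w−11=l, r−3=o, s−1=r.

sailor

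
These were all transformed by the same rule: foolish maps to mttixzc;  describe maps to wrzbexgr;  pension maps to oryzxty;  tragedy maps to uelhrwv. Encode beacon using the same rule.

grlbty

Each letter's alphabet position (a=0..z=25) is mapped through 21·x+11 mod 26 — an affine cipher.
Applying it to beacon: b(1)→21·1+11≡6=g; e(4)→21·4+11≡17=r; a(0)→21·0+11≡11=l; c(2)→21·2+11≡1=b; o(14)→21·14+11≡19=t; n(13)→21·13+11≡24=y (all mod 26).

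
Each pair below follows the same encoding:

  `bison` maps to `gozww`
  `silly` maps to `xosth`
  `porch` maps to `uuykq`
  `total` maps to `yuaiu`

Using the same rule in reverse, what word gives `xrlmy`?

sleep

Letter i (0-indexed) is shifted by i+5, so successive shifts are 5, 6, 7, ….
Undoing it on xrlmy: x−5=s, r−6=l, l−7=e, m−8=e, y−9=p.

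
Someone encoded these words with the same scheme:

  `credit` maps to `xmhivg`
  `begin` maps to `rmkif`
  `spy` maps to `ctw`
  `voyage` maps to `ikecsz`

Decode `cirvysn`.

The output letters match the input read backwards, each shifted +4: credit reversed is tiderc. Read the word backwards and shift each letter +4.
Decoding cirvysn: shift back: c−4=y, i−4=e, r−4=n, v−4=r, y−4=u, s−4=o, n−4=j → yenruoj; then reverse → journey.

journey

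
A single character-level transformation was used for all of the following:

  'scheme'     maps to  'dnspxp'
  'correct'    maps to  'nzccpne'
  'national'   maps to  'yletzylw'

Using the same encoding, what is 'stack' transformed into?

delnv

Compare letters: s→d is +11, c→n is +11, h→s is +11 — a constant shift. Each letter is shifted forward by 11 in the alphabet (a Caesar shift of +11).
For stack: s+11=d, t+11=e, a+11=l, c+11=n, k+11=v.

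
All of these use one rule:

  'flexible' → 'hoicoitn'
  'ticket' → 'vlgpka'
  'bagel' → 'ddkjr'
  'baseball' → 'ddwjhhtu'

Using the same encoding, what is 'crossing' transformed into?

eusxypvp

In flexible: f→h is +2, l→o is +3, e→i is +4, x→c is +5 — the shift increases by 1 each position. Each letter shifts forward by (position + 2), i.e. 2, 3, 4, … — the shift grows by one for each successive letter.
For crossing: c+2=e, r+3=u, o+4=s, s+5=x, s+6=y, i+7=p, n+8=v, g+9=p.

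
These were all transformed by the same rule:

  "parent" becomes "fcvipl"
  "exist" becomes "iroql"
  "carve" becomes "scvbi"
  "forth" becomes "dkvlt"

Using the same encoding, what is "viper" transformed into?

This is an affine cipher: with a=0,…,z=25, each position x becomes (21x+2) mod 26.
Applying it to viper: v(21)→21·21+2≡1=b; i(8)→21·8+2≡14=o; p(15)→21·15+2≡5=f; e(4)→21·4+2≡8=i; r(17)→21·17+2≡21=v (all mod 26).

bofiv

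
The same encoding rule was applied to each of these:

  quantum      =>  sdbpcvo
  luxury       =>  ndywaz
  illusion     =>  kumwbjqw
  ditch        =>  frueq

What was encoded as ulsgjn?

Shifts by position in quantum: pos 0: q→s (+2), pos 1: u→d (+9), pos 2: a→b (+1), pos 3: n→p (+2), pos 4: t→c (+9), pos 5: u→v (+1) — repeating every 3. It's a Vigenère-style cipher with numeric key [2,9,1]: position i shifts by key[i mod 3].
Reversing it on ulsgjn: u−2=s, l−9=c, s−1=r, g−2=e, j−9=a, n−1=m.

scream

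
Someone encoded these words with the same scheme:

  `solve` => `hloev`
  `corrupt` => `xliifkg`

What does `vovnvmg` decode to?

Each pair mirrors across the alphabet (s↔h, o↔l, l↔o): positions sum to 25. This is the alphabet-reversal cipher (Atbash): a becomes z, b becomes y, etc.
Undoing it on vovnvmg: v↔e, o↔l, v↔e, n↔m, v↔e, m↔n, g↔t.

element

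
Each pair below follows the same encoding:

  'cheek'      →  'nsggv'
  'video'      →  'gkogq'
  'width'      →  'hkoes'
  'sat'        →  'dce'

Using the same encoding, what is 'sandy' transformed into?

The shift depends on letter class: consonant c→n is +11, but vowel e→g is +2. The rule splits by letter class: vowels +2, consonants +11.
Applying it to sandy: s(cons)+11=d, a(vowel)+2=c, n(cons)+11=y, d(cons)+11=o, y(cons)+11=j.

dcyoj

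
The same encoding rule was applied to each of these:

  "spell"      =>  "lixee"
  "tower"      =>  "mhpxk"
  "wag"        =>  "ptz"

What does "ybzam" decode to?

fight

Compare letters: s→l is +19, p→i is +19, e→x is +19 — a constant shift. Every letter moves 19 places later in the alphabet, wrapping around z→a.
Reversing it on ybzam: y−19=f, b−19=i, z−19=g, a−19=h, m−19=t.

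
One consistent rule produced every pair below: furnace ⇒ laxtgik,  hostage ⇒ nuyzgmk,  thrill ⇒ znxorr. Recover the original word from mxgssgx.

grammar

Compare letters: f→l is +6, u→a is +6, r→x is +6 — a constant shift. Every letter moves 6 places later in the alphabet, wrapping around z→a.
Reversing it on mxgssgx: m−6=g, x−6=r, g−6=a, s−6=m, s−6=m, g−6=a, x−6=r.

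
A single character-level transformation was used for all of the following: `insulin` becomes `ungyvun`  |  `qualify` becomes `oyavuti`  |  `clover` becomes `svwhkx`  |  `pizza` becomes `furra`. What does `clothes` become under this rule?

Each letter's alphabet position (a=0..z=25) is mapped through 9·x+0 mod 26 — an affine cipher.
On clothes: c(2)→9·2+0≡18=s; l(11)→9·11+0≡21=v; o(14)→9·14+0≡22=w; t(19)→9·19+0≡15=p; h(7)→9·7+0≡11=l; e(4)→9·4+0≡10=k; s(18)→9·18+0≡6=g (all mod 26).

svwplkg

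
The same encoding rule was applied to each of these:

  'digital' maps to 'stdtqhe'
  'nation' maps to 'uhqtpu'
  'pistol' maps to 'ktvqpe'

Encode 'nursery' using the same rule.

Each letter's alphabet position (a=0..z=25) is mapped through 21·x+7 mod 26 — an affine cipher.
On nursery: n(13)→21·13+7≡20=u; u(20)→21·20+7≡11=l; r(17)→21·17+7≡0=a; s(18)→21·18+7≡21=v; e(4)→21·4+7≡13=n; r(17)→21·17+7≡0=a; y(24)→21·24+7≡17=r (all mod 26).

ulavnar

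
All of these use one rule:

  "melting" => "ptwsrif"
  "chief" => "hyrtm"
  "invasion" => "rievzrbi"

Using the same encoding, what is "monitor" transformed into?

pbirsbg

m(12)→p(15) and e(4)→t(19) fit y≡19x+21 (mod 26); the inverse of 19 mod 26 is 11. Treating letters as 0–25, the rule is x ↦ 19x + 21 (mod 26).
Applying it to monitor: m(12)→19·12+21≡15=p; o(14)→19·14+21≡1=b; n(13)→19·13+21≡8=i; i(8)→19·8+21≡17=r; t(19)→19·19+21≡18=s; o(14)→19·14+21≡1=b; r(17)→19·17+21≡6=g (all mod 26).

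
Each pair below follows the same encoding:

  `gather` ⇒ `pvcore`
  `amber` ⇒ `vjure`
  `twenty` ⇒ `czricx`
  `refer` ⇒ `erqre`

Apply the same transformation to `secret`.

drterc

g(6)→p(15) and a(0)→v(21) fit y≡25x+21 (mod 26); the inverse of 25 mod 26 is 25. Each letter's alphabet position (a=0..z=25) is mapped through 25·x+21 mod 26 — an affine cipher.
Applying it to secret: s(18)→25·18+21≡3=d; e(4)→25·4+21≡17=r; c(2)→25·2+21≡19=t; r(17)→25·17+21≡4=e; e(4)→25·4+21≡17=r; t(19)→25·19+21≡2=c (all mod 26).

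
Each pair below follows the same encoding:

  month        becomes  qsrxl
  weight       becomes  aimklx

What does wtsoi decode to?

spoke

Compare letters: m→q is +4, o→s is +4, n→r is +4 — a constant shift. It's a constant shift of +4 (ROT4).
Reversing it on wtsoi: w−4=s, t−4=p, s−4=o, o−4=k, i−4=e.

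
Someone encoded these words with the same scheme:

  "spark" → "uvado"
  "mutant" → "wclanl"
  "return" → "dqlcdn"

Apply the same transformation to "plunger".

vfcnyqd

Treating letters as 0–25, the rule is x ↦ 17x + 0 (mod 26).
Applying it to plunger: p(15)→17·15+0≡21=v; l(11)→17·11+0≡5=f; u(20)→17·20+0≡2=c; n(13)→17·13+0≡13=n; g(6)→17·6+0≡24=y; e(4)→17·4+0≡16=q; r(17)→17·17+0≡3=d (all mod 26).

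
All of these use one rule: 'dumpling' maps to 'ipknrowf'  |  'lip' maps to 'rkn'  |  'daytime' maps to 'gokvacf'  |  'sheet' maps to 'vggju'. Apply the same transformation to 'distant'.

vpcvukf

Read the word backwards and shift each letter +2.
Applying it to distant: reverse → tnatsid; then shift: t+2=v, n+2=p, a+2=c, t+2=v, s+2=u, i+2=k, d+2=f.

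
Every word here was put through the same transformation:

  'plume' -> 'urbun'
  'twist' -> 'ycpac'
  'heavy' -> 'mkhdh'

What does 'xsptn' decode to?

In plume: p→u is +5, l→r is +6, u→b is +7, m→u is +8 — the shift increases by 1 each position. The shift increases by 1 at each position, starting from +5: 5, 6, 7, ….
Undoing it on xsptn: x−5=s, s−6=m, p−7=i, t−8=l, n−9=e.

smile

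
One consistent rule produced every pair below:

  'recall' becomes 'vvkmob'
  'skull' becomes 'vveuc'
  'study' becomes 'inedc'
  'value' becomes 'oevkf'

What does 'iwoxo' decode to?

enemy

The output letters match the input read backwards, each shifted +10: recall reversed is llacer. Two steps: reverse the string, then apply a Caesar shift of +10.
Decoding iwoxo: shift back: i−10=y, w−10=m, o−10=e, x−10=n, o−10=e → ymene; then reverse → enemy.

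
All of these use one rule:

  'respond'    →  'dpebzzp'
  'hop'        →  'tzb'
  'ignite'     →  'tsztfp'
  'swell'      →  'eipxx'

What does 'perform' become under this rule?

The shift depends on letter class: consonant r→d is +12, but vowel e→p is +11. Two shifts are in play — +11 for a/e/i/o/u, +12 for every other letter.
For perform: p(cons)+12=b, e(vowel)+11=p, r(cons)+12=d, f(cons)+12=r, o(vowel)+11=z, r(cons)+12=d, m(cons)+12=y.

bpdrzdy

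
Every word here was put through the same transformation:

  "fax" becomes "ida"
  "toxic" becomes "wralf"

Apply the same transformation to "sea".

vhd

It's a constant shift of +3 (ROT3).
On sea: s+3=v, e+3=h, a+3=d.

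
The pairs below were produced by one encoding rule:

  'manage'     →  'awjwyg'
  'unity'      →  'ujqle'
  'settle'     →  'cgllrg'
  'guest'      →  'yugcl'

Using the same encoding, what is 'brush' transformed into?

This is an affine cipher: with a=0,…,z=25, each position x becomes (9x+22) mod 26.
Applying it to brush: b(1)→9·1+22≡5=f; r(17)→9·17+22≡19=t; u(20)→9·20+22≡20=u; s(18)→9·18+22≡2=c; h(7)→9·7+22≡7=h (all mod 26).

ftuch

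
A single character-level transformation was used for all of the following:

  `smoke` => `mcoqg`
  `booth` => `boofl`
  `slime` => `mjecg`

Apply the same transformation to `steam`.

mfgic

s(18)→m(12) and m(12)→c(2) fit y≡19x+8 (mod 26); the inverse of 19 mod 26 is 11. This is an affine cipher: with a=0,…,z=25, each position x becomes (19x+8) mod 26.
For steam: s(18)→19·18+8≡12=m; t(19)→19·19+8≡5=f; e(4)→19·4+8≡6=g; a(0)→19·0+8≡8=i; m(12)→19·12+8≡2=c (all mod 26).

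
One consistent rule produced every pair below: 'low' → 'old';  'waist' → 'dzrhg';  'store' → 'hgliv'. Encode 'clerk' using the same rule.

xovip

Each pair mirrors across the alphabet (l↔o, o↔l, w↔d): positions sum to 25. This is the alphabet-reversal cipher (Atbash): a becomes z, b becomes y, etc.
For clerk: c↔x, l↔o, e↔v, r↔i, k↔p.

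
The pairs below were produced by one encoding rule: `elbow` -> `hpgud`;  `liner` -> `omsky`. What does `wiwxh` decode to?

terra

Letter i (0-indexed) is shifted by i+3, so successive shifts are 3, 4, 5, ….
Reversing it on wiwxh: w−3=t, i−4=e, w−5=r, x−6=r, h−7=a.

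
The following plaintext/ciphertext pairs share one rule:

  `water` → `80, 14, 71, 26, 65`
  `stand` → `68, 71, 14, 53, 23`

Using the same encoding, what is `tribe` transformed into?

w(#23)→80 and a(#1)→14: differences scale by 3, so n = 3·pos + 11. With a=1..z=26, the number is 3·pos + 11.
Applying it to tribe: t=20→71, r=18→65, i=9→38, b=2→17, e=5→26.

71, 65, 38, 17, 26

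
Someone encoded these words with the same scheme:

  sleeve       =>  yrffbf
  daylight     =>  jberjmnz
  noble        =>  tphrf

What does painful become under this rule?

vbjtlvr

Vowels shift forward by 1 and consonants shift forward by 6.
Applying it to painful: p(cons)+6=v, a(vowel)+1=b, i(vowel)+1=j, n(cons)+6=t, f(cons)+6=l, u(vowel)+1=v, l(cons)+6=r.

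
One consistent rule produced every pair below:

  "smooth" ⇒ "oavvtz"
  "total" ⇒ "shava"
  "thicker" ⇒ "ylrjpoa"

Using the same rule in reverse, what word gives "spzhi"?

The output letters match the input read backwards, each shifted +7: smooth reversed is htooms. The word is reversed, then every letter is shifted forward by 7.
Decoding spzhi: shift back: s−7=l, p−7=i, z−7=s, h−7=a, i−7=b → lisab; then reverse → basil.

basil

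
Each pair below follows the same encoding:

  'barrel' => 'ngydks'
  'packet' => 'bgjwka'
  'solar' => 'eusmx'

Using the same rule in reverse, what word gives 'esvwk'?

smoke

Shifts by position in barrel: pos 0: b→n (+12), pos 1: a→g (+6), pos 2: r→y (+7), pos 3: r→d (+12), pos 4: e→k (+6), pos 5: l→s (+7) — repeating every 3. The shifts repeat in a cycle of length 3: positions 0,1,… shift by +12, +6, +7, then the pattern repeats.
Undoing it on esvwk: e−12=s, s−6=m, v−7=o, w−12=k, k−6=e.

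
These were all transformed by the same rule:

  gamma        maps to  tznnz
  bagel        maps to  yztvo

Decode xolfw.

Each pair mirrors across the alphabet (g↔t, a↔z, m↔n): positions sum to 25. This is the alphabet-reversal cipher (Atbash): a becomes z, b becomes y, etc.
Decoding xolfw: x↔c, o↔l, l↔o, f↔u, w↔d.

cloud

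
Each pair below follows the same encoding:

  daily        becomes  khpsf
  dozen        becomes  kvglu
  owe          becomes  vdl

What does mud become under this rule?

Compare letters: d→k is +7, a→h is +7, i→p is +7 — a constant shift. Each letter is shifted forward by 7 in the alphabet (a Caesar shift of +7).
Applying it to mud: m+7=t, u+7=b, d+7=k.

tbk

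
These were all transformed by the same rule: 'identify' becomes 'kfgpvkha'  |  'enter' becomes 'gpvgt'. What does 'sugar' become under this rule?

uwict

It's a constant shift of +2 (ROT2).
On sugar: s+2=u, u+2=w, g+2=i, a+2=c, r+2=t.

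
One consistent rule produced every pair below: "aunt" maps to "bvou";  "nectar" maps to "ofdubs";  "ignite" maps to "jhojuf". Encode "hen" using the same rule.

Compare letters: a→b is +1, u→v is +1, n→o is +1 — a constant shift. Each letter is shifted forward by 1 in the alphabet (a Caesar shift of +1).
For hen: h+1=i, e+1=f, n+1=o.

ifo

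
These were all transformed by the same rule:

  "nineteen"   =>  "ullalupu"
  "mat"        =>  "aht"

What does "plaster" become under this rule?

ylazhsw

The word is reversed, then every letter is shifted forward by 7.
On plaster: reverse → retsalp; then shift: r+7=y, e+7=l, t+7=a, s+7=z, a+7=h, l+7=s, p+7=w.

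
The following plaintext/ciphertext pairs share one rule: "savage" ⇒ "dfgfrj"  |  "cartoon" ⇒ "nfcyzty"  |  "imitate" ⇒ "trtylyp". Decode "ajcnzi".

Shifts by position in savage: pos 0: s→d (+11), pos 1: a→f (+5), pos 2: v→g (+11), pos 3: a→f (+5) — repeating every 2. The shifts repeat in a cycle of length 2: positions 0,1,… shift by +11, +5, then the pattern repeats.
Undoing it on ajcnzi: a−11=p, j−5=e, c−11=r, n−5=i, z−11=o, i−5=d.

period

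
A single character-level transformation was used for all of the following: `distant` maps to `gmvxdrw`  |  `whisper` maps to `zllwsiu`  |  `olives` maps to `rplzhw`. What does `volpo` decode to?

Shifts by position in distant: pos 0: d→g (+3), pos 1: i→m (+4), pos 2: s→v (+3), pos 3: t→x (+4) — repeating every 2. It's a Vigenère-style cipher with numeric key [3,4]: position i shifts by key[i mod 2].
Reversing it on volpo: v−3=s, o−4=k, l−3=i, p−4=l, o−3=l.

skill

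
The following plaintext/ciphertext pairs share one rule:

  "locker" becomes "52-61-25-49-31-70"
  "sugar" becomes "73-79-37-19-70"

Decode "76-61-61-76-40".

The formula is n = 3×(alphabet index, a=1) + 16.
Undoing it on 76-61-61-76-40: 76→(76−16)÷3=20=t, 61→(61−16)÷3=15=o, 61→(61−16)÷3=15=o, 76→(76−16)÷3=20=t, 40→(40−16)÷3=8=h.

tooth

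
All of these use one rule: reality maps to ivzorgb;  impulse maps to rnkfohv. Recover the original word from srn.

him

Each pair mirrors across the alphabet (r↔i, e↔v, a↔z): positions sum to 25. Letters are reflected about the middle of the alphabet (position → 25−position): Atbash.
Reversing it on srn: s↔h, r↔i, n↔m.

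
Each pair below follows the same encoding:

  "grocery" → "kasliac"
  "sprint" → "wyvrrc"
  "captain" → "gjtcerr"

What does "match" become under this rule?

Shifts by position in grocery: pos 0: g→k (+4), pos 1: r→a (+9), pos 2: o→s (+4), pos 3: c→l (+9) — repeating every 2. It's a Vigenère-style cipher with numeric key [4,9]: position i shifts by key[i mod 2].
For match: m+4=q, a+9=j, t+4=x, c+9=l, h+4=l.

qjxll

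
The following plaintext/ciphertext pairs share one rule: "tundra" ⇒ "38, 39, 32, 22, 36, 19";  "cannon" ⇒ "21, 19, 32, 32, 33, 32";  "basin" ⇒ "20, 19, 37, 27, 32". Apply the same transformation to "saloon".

Each letter is replaced by its alphabet position (a=1..z=26) + 18.
Applying it to saloon: s=19→37, a=1→19, l=12→30, o=15→33, o=15→33, n=14→32.

37, 19, 30, 33, 33, 32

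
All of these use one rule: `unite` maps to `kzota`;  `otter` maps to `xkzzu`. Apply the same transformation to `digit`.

The word is reversed, then every letter is shifted forward by 6.
For digit: reverse → tigid; then shift: t+6=z, i+6=o, g+6=m, i+6=o, d+6=j.

zomoj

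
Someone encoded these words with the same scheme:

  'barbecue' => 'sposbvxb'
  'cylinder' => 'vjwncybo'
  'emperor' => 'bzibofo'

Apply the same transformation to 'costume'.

vfruxzb

b(1)→s(18) and a(0)→p(15) fit y≡3x+15 (mod 26); the inverse of 3 mod 26 is 9. This is an affine cipher: with a=0,…,z=25, each position x becomes (3x+15) mod 26.
For costume: c(2)→3·2+15≡21=v; o(14)→3·14+15≡5=f; s(18)→3·18+15≡17=r; t(19)→3·19+15≡20=u; u(20)→3·20+15≡23=x; m(12)→3·12+15≡25=z; e(4)→3·4+15≡1=b (all mod 26).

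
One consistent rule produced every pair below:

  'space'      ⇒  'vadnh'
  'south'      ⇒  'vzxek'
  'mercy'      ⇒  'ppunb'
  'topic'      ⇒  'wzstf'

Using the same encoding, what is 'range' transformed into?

Shifts by position in space: pos 0: s→v (+3), pos 1: p→a (+11), pos 2: a→d (+3), pos 3: c→n (+11) — repeating every 2. A repeating key of period 2 is used — shifts +3, +11 over and over.
On range: r+3=u, a+11=l, n+3=q, g+11=r, e+3=h.

ulqrh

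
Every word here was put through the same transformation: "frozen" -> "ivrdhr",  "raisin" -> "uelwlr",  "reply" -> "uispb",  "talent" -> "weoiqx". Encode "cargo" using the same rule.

It's a Vigenère-style cipher with numeric key [3,4]: position i shifts by key[i mod 2].
For cargo: c+3=f, a+4=e, r+3=u, g+4=k, o+3=r.

feukr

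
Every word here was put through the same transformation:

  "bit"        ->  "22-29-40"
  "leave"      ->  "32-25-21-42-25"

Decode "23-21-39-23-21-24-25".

b is letter #2 and maps to 22: an offset of 20. The number is (letter's place in the alphabet, a=1) + 20.
Reversing it on 23-21-39-23-21-24-25: 23→(23−20)÷1=3=c, 21→(21−20)÷1=1=a, 39→(39−20)÷1=19=s, 23→(23−20)÷1=3=c, 21→(21−20)÷1=1=a, 24→(24−20)÷1=4=d, 25→(25−20)÷1=5=e.

cascade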